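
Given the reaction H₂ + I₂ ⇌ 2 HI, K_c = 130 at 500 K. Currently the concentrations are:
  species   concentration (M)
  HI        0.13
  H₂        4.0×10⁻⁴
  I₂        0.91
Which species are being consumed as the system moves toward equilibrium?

H₂, I₂ (reactants)

Q_c = [HI]² / ([H₂]·[I₂]) = (0.13)² / ((4.0×10⁻⁴)·(0.91)) = 46
Q_c = 46 < K_c = 130: net forward reaction.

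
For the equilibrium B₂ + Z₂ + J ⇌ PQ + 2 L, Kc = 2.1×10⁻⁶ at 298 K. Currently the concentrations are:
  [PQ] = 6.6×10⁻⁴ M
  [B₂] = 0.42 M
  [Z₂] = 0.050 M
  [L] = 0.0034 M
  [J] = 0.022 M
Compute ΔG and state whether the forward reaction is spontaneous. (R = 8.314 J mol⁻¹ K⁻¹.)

ΔG = 5.11 kJ/mol; the forward reaction is non-spontaneous

Qc = [PQ]·[L]² / ([B₂]·[Z₂]·[J]) = (6.6×10⁻⁴)·(0.0034)² / ((0.42)·(0.050)·(0.022)) = 1.65×10⁻⁵
ΔG = RT ln(Qc/Kc) = (8.314 J mol⁻¹ K⁻¹)(298 K) × ln(1.65×10⁻⁵/2.1×10⁻⁶)
   = (2.478 kJ/mol)(2.061) = 5.11 kJ/mol
ΔG > 0, so the forward reaction is non-spontaneous (proceeds in reverse).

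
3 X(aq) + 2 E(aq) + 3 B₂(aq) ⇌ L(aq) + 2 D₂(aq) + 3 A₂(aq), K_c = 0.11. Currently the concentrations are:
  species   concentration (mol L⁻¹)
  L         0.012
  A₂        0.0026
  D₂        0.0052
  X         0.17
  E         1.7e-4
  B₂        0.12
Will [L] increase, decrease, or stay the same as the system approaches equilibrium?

Q_c = [L]·[D₂]²·[A₂]³ / ([X]³·[E]²·[B₂]³) = (0.012)·(0.0052)²·(0.0026)³ / ((0.17)³·(1.7e-4)²·(0.12)³) = 0.023
Q_c = 0.023 < K_c = 0.11: net forward reaction.
L is a product, so it increases.

increase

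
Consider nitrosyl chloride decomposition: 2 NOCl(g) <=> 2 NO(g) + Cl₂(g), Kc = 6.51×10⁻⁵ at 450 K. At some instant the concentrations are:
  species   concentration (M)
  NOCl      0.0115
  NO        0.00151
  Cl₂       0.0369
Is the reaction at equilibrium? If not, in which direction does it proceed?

reverse (toward reactants)

Qc = [NO]²·[Cl₂] / [NOCl]² = (0.00151)²·(0.0369) / (0.0115)² = 6.36×10⁻⁴
Qc = 6.36×10⁻⁴ > Kc = 6.51×10⁻⁵, so the reverse reaction proceeds.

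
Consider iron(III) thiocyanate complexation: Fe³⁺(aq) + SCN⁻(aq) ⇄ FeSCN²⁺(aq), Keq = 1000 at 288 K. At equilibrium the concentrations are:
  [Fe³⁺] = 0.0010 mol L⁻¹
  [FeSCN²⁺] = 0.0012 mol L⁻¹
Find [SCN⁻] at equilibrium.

At equilibrium, Keq = [FeSCN²⁺] / ([Fe³⁺]·[SCN⁻]) = 1000.
(0.0012) / ((0.0010)·([SCN⁻])) = 1000
[SCN⁻] = 0.00120 = 0.0012 mol L⁻¹

[SCN⁻] = 0.0012 mol L⁻¹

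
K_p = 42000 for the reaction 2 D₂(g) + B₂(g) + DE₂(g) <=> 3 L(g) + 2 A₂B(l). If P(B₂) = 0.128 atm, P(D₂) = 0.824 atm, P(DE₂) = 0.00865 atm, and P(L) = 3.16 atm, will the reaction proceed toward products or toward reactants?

neither direction; the system is at equilibrium

(A₂B is a pure liquid — omitted from Q_p.)
Q_p = P(L)³ / (P(D₂)²·P(B₂)·P(DE₂)) = (3.16)³ / ((0.824)²·(0.128)·(0.00865)) = 42000
Q_p = 42000 = K_p, so the system is already at equilibrium.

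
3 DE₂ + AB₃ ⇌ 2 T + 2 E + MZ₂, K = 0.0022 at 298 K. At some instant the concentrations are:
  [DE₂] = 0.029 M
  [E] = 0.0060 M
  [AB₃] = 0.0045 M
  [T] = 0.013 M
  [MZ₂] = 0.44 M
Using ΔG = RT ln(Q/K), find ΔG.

Q = [T]²·[E]²·[MZ₂] / ([DE₂]³·[AB₃]) = (0.013)²·(0.0060)²·(0.44) / ((0.029)³·(0.0045)) = 0.0244
ΔG = RT ln(Q/K) = (8.314 J mol⁻¹ K⁻¹)(298 K) × ln(0.0244/0.0022)
   = (2.478 kJ/mol)(2.406) = 5.96 kJ/mol
ΔG > 0, so the forward reaction is non-spontaneous (proceeds in reverse).

ΔG = 5.96 kJ/mol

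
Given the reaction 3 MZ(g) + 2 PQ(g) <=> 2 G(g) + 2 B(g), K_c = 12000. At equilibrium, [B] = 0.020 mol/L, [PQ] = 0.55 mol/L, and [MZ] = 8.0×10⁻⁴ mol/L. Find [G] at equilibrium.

At equilibrium, K_c = [G]²·[B]² / ([MZ]³·[PQ]²) = 12000.
([G])²·(0.020)² / ((8.0×10⁻⁴)³·(0.55)²) = 12000
[G]² = 0.00465 ⇒ [G] = 0.068 mol/L

[G] = 0.068 mol/L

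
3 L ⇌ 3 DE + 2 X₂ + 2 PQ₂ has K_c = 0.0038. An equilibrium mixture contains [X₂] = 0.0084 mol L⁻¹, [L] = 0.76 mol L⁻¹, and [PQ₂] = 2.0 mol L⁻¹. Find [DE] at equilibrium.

At equilibrium, K_c = [DE]³·[X₂]²·[PQ₂]² / [L]³ = 0.0038.
([DE])³·(0.0084)²·(2.0)² / (0.76)³ = 0.0038
[DE]³ = 5.91 ⇒ [DE] = 1.8 mol L⁻¹

[DE] = 1.8 mol L⁻¹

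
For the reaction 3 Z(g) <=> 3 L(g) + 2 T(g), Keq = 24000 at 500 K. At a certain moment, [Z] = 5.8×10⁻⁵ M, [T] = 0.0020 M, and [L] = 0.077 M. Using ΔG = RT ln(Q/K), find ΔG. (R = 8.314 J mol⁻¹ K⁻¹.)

Q = [L]³·[T]² / [Z]³ = (0.077)³·(0.0020)² / (5.8×10⁻⁵)³ = 9360
ΔG = RT ln(Q/Keq) = (8.314 J mol⁻¹ K⁻¹)(500 K) × ln(9360/24000)
   = (4.157 kJ/mol)(-0.9416) = -3.91 kJ/mol
ΔG < 0, so the forward reaction is spontaneous (proceeds forward).

ΔG = -3.91 kJ/mol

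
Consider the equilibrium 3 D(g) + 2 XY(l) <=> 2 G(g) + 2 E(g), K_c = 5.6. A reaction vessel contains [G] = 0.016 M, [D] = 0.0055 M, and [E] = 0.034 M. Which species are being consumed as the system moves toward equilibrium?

D, XY (reactants)

(XY is a pure liquid — omitted from Q_c.)
Q_c = [G]²·[E]² / [D]³ = (0.016)²·(0.034)² / (0.0055)³ = 1.8
Q_c = 1.8 < K_c = 5.6: net forward reaction.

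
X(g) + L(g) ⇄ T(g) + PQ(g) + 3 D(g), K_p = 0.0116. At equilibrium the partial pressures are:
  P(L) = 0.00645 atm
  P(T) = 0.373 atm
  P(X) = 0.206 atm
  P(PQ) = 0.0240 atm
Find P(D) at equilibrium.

At equilibrium, K_p = P(T)·P(PQ)·P(D)³ / (P(X)·P(L)) = 0.0116.
(0.373)·(0.0240)·(P(D))³ / ((0.206)·(0.00645)) = 0.0116
P(D)³ = 0.00172 ⇒ P(D) = 0.120 atm

P(D) = 0.120 atm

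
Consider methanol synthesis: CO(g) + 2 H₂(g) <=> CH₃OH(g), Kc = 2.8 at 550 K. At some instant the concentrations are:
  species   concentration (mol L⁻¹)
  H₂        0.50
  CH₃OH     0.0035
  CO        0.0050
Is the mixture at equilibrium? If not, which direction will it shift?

yes, at equilibrium

Qc = [CH₃OH] / ([CO]·[H₂]²) = (0.0035) / ((0.0050)·(0.50)²) = 2.8
Qc = 2.8 = Kc; the system is at equilibrium.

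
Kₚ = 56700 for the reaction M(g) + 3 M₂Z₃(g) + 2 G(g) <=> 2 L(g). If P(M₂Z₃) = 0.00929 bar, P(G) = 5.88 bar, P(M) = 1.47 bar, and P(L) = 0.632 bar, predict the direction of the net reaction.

forward (toward products)

Qₚ = P(L)² / (P(M)·P(M₂Z₃)³·P(G)²) = (0.632)² / ((1.47)·(0.00929)³·(5.88)²) = 9800
Qₚ = 9800 < Kₚ = 56700, so the forward reaction proceeds.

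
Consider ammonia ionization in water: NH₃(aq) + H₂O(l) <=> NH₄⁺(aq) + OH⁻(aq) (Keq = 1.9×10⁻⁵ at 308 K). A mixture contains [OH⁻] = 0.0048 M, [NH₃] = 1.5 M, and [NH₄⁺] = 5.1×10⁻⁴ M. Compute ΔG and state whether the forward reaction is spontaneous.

ΔG = -6.29 kJ/mol; the forward reaction is spontaneous

(H₂O is a pure liquid — omitted from Q.)
Q = [NH₄⁺]·[OH⁻] / [NH₃] = (5.1×10⁻⁴)·(0.0048) / (1.5) = 1.63×10⁻⁶
ΔG = RT ln(Q/Keq) = (8.314 J mol⁻¹ K⁻¹)(308 K) × ln(1.63×10⁻⁶/1.9×10⁻⁵)
   = (2.561 kJ/mol)(-2.456) = -6.29 kJ/mol
ΔG < 0, so the forward reaction is spontaneous (proceeds forward).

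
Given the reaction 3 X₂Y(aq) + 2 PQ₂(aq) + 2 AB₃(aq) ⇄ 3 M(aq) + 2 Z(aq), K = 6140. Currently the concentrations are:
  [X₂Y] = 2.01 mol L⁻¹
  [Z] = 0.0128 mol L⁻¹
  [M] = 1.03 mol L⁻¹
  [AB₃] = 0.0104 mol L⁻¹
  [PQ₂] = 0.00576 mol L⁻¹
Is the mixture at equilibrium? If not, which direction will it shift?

yes, at equilibrium

Q = [M]³·[Z]² / ([X₂Y]³·[PQ₂]²·[AB₃]²) = (1.03)³·(0.0128)² / ((2.01)³·(0.00576)²·(0.0104)²) = 6140
Q = 6140 = K; the system is at equilibrium.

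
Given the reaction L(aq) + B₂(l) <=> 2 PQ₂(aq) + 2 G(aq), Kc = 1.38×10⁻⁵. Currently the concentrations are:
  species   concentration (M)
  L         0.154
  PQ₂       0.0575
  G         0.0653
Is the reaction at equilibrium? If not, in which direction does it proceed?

in the reverse direction

(B₂ is a pure liquid — omitted from Qc.)
Qc = [PQ₂]²·[G]² / [L] = (0.0575)²·(0.0653)² / (0.154) = 9.15×10⁻⁵
Qc = 9.15×10⁻⁵ > Kc = 1.38×10⁻⁵, so the reverse reaction proceeds.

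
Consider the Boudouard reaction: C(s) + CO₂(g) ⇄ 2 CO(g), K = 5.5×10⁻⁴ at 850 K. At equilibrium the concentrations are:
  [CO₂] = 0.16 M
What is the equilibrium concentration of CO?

(C is a pure solid — omitted from K.)
At equilibrium, K = [CO]² / [CO₂] = 5.5×10⁻⁴.
([CO])² / (0.16) = 5.5×10⁻⁴
[CO]² = 8.80×10⁻⁵ ⇒ [CO] = 0.0094 M

[CO] = 0.0094 M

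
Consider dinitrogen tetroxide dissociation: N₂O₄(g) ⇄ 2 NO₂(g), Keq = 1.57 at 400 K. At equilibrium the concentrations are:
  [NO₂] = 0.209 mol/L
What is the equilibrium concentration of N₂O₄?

[N₂O₄] = 0.0278 mol/L

At equilibrium, Keq = [NO₂]² / [N₂O₄] = 1.57.
(0.209)² / ([N₂O₄]) = 1.57
[N₂O₄] = 0.0278 mol/L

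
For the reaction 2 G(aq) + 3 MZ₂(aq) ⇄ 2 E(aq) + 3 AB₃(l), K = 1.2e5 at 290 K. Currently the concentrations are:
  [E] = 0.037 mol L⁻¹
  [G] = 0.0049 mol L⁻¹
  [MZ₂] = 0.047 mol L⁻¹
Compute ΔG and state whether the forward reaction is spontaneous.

(AB₃ is a pure liquid — omitted from Q.)
Q = [E]² / ([G]²·[MZ₂]³) = (0.037)² / ((0.0049)²·(0.047)³) = 5.49e5
ΔG = RT ln(Q/K) = (8.314 J mol⁻¹ K⁻¹)(290 K) × ln(5.49e5/1.2e5)
   = (2.411 kJ/mol)(1.521) = 3.67 kJ/mol
ΔG > 0, so the forward reaction is non-spontaneous (proceeds in reverse).

ΔG = 3.67 kJ/mol; the forward reaction is non-spontaneous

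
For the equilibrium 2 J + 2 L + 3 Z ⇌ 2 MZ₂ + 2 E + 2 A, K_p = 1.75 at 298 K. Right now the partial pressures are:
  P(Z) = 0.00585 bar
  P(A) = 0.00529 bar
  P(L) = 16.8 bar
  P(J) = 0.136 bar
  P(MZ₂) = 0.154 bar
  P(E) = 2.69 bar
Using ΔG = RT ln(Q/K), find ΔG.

Q_p = P(MZ₂)²·P(E)²·P(A)² / (P(J)²·P(L)²·P(Z)³) = (0.154)²·(2.69)²·(0.00529)² / ((0.136)²·(16.8)²·(0.00585)³) = 4.60
ΔG = RT ln(Q_p/K_p) = (8.314 J mol⁻¹ K⁻¹)(298 K) × ln(4.60/1.75)
   = (2.478 kJ/mol)(0.9664) = 2.39 kJ/mol
ΔG > 0, so the forward reaction is non-spontaneous (proceeds in reverse).

ΔG = 2.39 kJ/mol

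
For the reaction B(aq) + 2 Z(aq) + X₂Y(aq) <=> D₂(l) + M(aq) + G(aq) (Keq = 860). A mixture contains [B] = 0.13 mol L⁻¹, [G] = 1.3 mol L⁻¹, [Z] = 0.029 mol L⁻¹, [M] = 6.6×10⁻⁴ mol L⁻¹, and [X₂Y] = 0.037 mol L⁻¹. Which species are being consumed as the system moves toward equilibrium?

B, Z, X₂Y (reactants)

(D₂ is a pure liquid — omitted from Q.)
Q = [M]·[G] / ([B]·[Z]²·[X₂Y]) = (6.6×10⁻⁴)·(1.3) / ((0.13)·(0.029)²·(0.037)) = 210
Q = 210 < Keq = 860: net forward reaction.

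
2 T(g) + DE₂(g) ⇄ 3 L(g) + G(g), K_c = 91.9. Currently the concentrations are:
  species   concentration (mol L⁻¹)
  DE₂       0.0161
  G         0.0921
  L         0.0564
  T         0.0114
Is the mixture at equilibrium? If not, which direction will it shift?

no; Q < K, reaction proceeds forward

Q_c = [L]³·[G] / ([T]²·[DE₂]) = (0.0564)³·(0.0921) / ((0.0114)²·(0.0161)) = 7.90
Q_c = 7.90 < K_c = 91.9: net forward reaction.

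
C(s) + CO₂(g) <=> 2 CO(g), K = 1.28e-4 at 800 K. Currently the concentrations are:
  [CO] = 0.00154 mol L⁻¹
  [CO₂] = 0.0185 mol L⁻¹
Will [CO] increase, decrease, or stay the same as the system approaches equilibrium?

stay the same

(C is a pure solid — omitted from Q.)
Q = [CO]² / [CO₂] = (0.00154)² / (0.0185) = 1.28e-4
Q = 1.28e-4 = K; the system is at equilibrium.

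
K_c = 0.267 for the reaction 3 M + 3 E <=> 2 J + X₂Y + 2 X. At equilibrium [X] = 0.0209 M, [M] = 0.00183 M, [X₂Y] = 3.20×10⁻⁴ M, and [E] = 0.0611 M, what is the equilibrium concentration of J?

[J] = 0.00163 M

At equilibrium, K_c = [J]²·[X₂Y]·[X]² / ([M]³·[E]³) = 0.267.
([J])²·(3.20×10⁻⁴)·(0.0209)² / ((0.00183)³·(0.0611)³) = 0.267
[J]² = 2.67×10⁻⁶ ⇒ [J] = 0.00163 M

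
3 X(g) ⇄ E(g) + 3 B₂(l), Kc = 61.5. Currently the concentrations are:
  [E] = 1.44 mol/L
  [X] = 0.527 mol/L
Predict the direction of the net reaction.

to the right

(B₂ is a pure liquid — omitted from Qc.)
Qc = [E] / [X]³ = (1.44) / (0.527)³ = 9.84
Qc = 9.84 < Kc = 61.5, so the forward reaction proceeds.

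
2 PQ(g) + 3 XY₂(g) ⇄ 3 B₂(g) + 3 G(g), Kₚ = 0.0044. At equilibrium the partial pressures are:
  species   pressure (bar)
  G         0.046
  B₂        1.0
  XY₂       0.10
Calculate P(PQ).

At equilibrium, Kₚ = P(B₂)³·P(G)³ / (P(PQ)²·P(XY₂)³) = 0.0044.
(1.0)³·(0.046)³ / ((P(PQ))²·(0.10)³) = 0.0044
P(PQ)² = 22.1 ⇒ P(PQ) = 4.7 bar

P(PQ) = 4.7 bar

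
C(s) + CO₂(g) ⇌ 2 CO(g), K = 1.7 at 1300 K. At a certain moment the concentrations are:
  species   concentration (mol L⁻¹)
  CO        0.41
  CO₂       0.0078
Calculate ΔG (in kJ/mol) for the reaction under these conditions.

(C is a pure solid — omitted from Q.)
Q = [CO]² / [CO₂] = (0.41)² / (0.0078) = 21.6
ΔG = RT ln(Q/K) = (8.314 J mol⁻¹ K⁻¹)(1300 K) × ln(21.6/1.7)
   = (10.81 kJ/mol)(2.542) = 27.5 kJ/mol
ΔG > 0, so the forward reaction is non-spontaneous (proceeds in reverse).

ΔG = 27.5 kJ/mol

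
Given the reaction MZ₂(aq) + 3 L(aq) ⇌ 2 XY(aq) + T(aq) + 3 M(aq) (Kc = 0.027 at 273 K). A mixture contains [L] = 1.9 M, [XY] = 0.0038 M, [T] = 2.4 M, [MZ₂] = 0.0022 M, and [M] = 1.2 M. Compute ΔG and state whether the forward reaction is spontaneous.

Qc = [XY]²·[T]·[M]³ / ([MZ₂]·[L]³) = (0.0038)²·(2.4)·(1.2)³ / ((0.0022)·(1.9)³) = 0.00397
ΔG = RT ln(Qc/Kc) = (8.314 J mol⁻¹ K⁻¹)(273 K) × ln(0.00397/0.027)
   = (2.270 kJ/mol)(-1.917) = -4.35 kJ/mol
ΔG < 0, so the forward reaction is spontaneous (proceeds forward).

ΔG = -4.35 kJ/mol; the forward reaction is spontaneous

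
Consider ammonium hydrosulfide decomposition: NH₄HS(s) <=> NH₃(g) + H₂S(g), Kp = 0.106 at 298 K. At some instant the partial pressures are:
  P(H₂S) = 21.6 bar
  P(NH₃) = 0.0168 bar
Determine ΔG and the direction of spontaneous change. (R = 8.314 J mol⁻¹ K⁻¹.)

ΔG = 3.05 kJ/mol; the forward reaction is non-spontaneous

(NH₄HS is a pure solid — omitted from Qp.)
Qp = P(NH₃)·P(H₂S) = (0.0168)·(21.6) = 0.363
ΔG = RT ln(Qp/Kp) = (8.314 J mol⁻¹ K⁻¹)(298 K) × ln(0.363/0.106)
   = (2.478 kJ/mol)(1.231) = 3.05 kJ/mol
ΔG > 0, so the forward reaction is non-spontaneous (proceeds in reverse).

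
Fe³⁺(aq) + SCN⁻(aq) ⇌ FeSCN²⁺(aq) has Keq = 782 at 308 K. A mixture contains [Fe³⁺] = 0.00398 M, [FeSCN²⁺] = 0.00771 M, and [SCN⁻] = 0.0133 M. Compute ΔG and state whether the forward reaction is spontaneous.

Q = [FeSCN²⁺] / ([Fe³⁺]·[SCN⁻]) = (0.00771) / ((0.00398)·(0.0133)) = 146
ΔG = RT ln(Q/Keq) = (8.314 J mol⁻¹ K⁻¹)(308 K) × ln(146/782)
   = (2.561 kJ/mol)(-1.678) = -4.30 kJ/mol
ΔG < 0, so the forward reaction is spontaneous (proceeds forward).

ΔG = -4.30 kJ/mol; the forward reaction is spontaneous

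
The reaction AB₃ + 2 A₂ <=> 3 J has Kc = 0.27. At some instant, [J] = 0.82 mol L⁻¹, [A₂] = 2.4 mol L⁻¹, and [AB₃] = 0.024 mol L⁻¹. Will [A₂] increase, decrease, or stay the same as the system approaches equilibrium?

increase

Qc = [J]³ / ([AB₃]·[A₂]²) = (0.82)³ / ((0.024)·(2.4)²) = 4.0
Qc = 4.0 > Kc = 0.27: net reverse reaction.
A₂ is a reactant, so it increases.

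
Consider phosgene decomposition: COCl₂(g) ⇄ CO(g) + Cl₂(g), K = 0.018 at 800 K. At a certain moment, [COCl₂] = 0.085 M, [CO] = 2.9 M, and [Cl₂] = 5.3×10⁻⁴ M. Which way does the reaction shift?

at equilibrium

Q = [CO]·[Cl₂] / [COCl₂] = (2.9)·(5.3×10⁻⁴) / (0.085) = 0.018
Q = 0.018 = K, so the system is already at equilibrium.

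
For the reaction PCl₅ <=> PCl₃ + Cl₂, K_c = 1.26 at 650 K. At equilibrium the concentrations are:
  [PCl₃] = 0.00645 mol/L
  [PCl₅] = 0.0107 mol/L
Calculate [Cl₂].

At equilibrium, K_c = [PCl₃]·[Cl₂] / [PCl₅] = 1.26.
(0.00645)·([Cl₂]) / (0.0107) = 1.26
[Cl₂] = 2.09 mol/L

[Cl₂] = 2.09 mol/L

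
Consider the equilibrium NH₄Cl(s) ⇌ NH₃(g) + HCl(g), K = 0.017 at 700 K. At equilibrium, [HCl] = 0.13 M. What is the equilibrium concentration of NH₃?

[NH₃] = 0.13 M

(NH₄Cl is a pure solid — omitted from K.)
At equilibrium, K = [NH₃]·[HCl] = 0.017.
([NH₃])·(0.13) = 0.017
[NH₃] = 0.131 = 0.13 M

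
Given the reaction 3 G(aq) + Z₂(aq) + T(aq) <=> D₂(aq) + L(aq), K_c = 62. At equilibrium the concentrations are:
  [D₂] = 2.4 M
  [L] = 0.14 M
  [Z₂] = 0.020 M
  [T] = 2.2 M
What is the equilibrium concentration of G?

[G] = 0.50 M

At equilibrium, K_c = [D₂]·[L] / ([G]³·[Z₂]·[T]) = 62.
(2.4)·(0.14) / (([G])³·(0.020)·(2.2)) = 62
[G]³ = 0.123 ⇒ [G] = 0.50 M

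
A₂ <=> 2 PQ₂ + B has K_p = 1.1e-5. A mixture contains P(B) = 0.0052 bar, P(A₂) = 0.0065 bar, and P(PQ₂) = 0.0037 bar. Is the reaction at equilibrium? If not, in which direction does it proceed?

at equilibrium

Q_p = P(PQ₂)²·P(B) / P(A₂) = (0.0037)²·(0.0052) / (0.0065) = 1.1e-5
Q_p = 1.1e-5 = K_p, so the system is already at equilibrium.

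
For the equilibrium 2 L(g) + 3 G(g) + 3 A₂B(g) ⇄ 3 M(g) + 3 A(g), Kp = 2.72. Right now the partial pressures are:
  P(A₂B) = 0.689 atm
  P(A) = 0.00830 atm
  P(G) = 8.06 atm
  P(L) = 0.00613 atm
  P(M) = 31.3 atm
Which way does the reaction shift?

Qp = P(M)³·P(A)³ / (P(L)²·P(G)³·P(A₂B)³) = (31.3)³·(0.00830)³ / ((0.00613)²·(8.06)³·(0.689)³) = 2.72
Qp = 2.72 = Kp, so the system is already at equilibrium.

neither direction; the system is at equilibrium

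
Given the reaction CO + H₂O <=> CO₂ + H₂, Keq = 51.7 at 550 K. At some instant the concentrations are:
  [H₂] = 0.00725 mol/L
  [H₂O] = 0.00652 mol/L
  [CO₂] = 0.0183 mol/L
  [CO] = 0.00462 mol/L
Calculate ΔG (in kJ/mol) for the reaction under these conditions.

ΔG = -11.3 kJ/mol

Q = [CO₂]·[H₂] / ([CO]·[H₂O]) = (0.0183)·(0.00725) / ((0.00462)·(0.00652)) = 4.40
ΔG = RT ln(Q/Keq) = (8.314 J mol⁻¹ K⁻¹)(550 K) × ln(4.40/51.7)
   = (4.573 kJ/mol)(-2.464) = -11.3 kJ/mol
ΔG < 0, so the forward reaction is spontaneous (proceeds forward).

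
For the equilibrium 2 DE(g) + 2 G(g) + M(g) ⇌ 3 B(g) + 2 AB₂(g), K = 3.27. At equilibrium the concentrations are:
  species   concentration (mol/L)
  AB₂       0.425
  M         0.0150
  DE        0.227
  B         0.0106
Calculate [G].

[G] = 0.00923 mol/L

At equilibrium, K = [B]³·[AB₂]² / ([DE]²·[G]²·[M]) = 3.27.
(0.0106)³·(0.425)² / ((0.227)²·([G])²·(0.0150)) = 3.27
[G]² = 8.51×10⁻⁵ ⇒ [G] = 0.00923 mol/L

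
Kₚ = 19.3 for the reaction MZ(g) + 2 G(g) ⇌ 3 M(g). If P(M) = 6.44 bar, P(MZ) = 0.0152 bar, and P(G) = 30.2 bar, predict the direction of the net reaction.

Qₚ = P(M)³ / (P(MZ)·P(G)²) = (6.44)³ / ((0.0152)·(30.2)²) = 19.3
Qₚ = 19.3 = Kₚ, so the system is already at equilibrium.

at equilibrium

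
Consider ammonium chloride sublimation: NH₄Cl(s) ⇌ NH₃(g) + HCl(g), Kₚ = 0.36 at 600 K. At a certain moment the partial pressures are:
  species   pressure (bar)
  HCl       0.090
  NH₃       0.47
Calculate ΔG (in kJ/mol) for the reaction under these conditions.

(NH₄Cl is a pure solid — omitted from Qₚ.)
Qₚ = P(NH₃)·P(HCl) = (0.47)·(0.090) = 0.0423
ΔG = RT ln(Qₚ/Kₚ) = (8.314 J mol⁻¹ K⁻¹)(600 K) × ln(0.0423/0.36)
   = (4.988 kJ/mol)(-2.141) = -10.7 kJ/mol
ΔG < 0, so the forward reaction is spontaneous (proceeds forward).

ΔG = -10.7 kJ/mol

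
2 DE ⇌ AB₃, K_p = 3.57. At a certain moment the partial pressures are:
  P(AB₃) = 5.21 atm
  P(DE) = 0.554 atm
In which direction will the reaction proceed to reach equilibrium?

in the reverse direction

Q_p = P(AB₃) / P(DE)² = (5.21) / (0.554)² = 17.0
Q_p = 17.0 > K_p = 3.57, so the reverse reaction proceeds.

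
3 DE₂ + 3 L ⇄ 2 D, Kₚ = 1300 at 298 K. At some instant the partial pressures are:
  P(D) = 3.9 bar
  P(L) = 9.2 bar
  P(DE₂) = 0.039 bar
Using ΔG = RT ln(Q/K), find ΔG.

ΔG = -3.40 kJ/mol

Qₚ = P(D)² / (P(DE₂)³·P(L)³) = (3.9)² / ((0.039)³·(9.2)³) = 329
ΔG = RT ln(Qₚ/Kₚ) = (8.314 J mol⁻¹ K⁻¹)(298 K) × ln(329/1300)
   = (2.478 kJ/mol)(-1.374) = -3.40 kJ/mol
ΔG < 0, so the forward reaction is spontaneous (proceeds forward).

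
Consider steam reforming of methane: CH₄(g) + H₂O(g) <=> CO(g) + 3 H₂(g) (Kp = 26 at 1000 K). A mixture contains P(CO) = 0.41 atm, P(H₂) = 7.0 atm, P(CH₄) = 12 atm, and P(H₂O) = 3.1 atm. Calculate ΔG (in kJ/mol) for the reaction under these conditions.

Qp = P(CO)·P(H₂)³ / (P(CH₄)·P(H₂O)) = (0.41)·(7.0)³ / ((12)·(3.1)) = 3.78
ΔG = RT ln(Qp/Kp) = (8.314 J mol⁻¹ K⁻¹)(1000 K) × ln(3.78/26)
   = (8.314 kJ/mol)(-1.928) = -16.0 kJ/mol
ΔG < 0, so the forward reaction is spontaneous (proceeds forward).

ΔG = -16.0 kJ/mol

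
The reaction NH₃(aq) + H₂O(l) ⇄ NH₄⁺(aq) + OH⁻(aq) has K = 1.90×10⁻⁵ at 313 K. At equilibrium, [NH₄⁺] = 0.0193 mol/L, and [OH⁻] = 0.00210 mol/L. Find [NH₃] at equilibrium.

(H₂O is a pure liquid — omitted from K.)
At equilibrium, K = [NH₄⁺]·[OH⁻] / [NH₃] = 1.90×10⁻⁵.
(0.0193)·(0.00210) / ([NH₃]) = 1.90×10⁻⁵
[NH₃] = 2.13 mol/L

[NH₃] = 2.13 mol/L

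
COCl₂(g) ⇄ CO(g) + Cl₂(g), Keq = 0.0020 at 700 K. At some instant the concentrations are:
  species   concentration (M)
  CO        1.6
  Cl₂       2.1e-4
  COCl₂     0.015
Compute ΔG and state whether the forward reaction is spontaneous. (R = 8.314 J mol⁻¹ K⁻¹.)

Q = [CO]·[Cl₂] / [COCl₂] = (1.6)·(2.1e-4) / (0.015) = 0.0224
ΔG = RT ln(Q/Keq) = (8.314 J mol⁻¹ K⁻¹)(700 K) × ln(0.0224/0.0020)
   = (5.820 kJ/mol)(2.416) = 14.1 kJ/mol
ΔG > 0, so the forward reaction is non-spontaneous (proceeds in reverse).

ΔG = 14.1 kJ/mol; the forward reaction is non-spontaneous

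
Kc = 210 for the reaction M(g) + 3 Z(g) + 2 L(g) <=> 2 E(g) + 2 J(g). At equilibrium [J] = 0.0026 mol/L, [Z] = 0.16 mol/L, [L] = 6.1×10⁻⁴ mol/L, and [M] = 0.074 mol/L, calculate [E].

At equilibrium, Kc = [E]²·[J]² / ([M]·[Z]³·[L]²) = 210.
([E])²·(0.0026)² / ((0.074)·(0.16)³·(6.1×10⁻⁴)²) = 210
[E]² = 0.00350 ⇒ [E] = 0.059 mol/L

[E] = 0.059 mol/L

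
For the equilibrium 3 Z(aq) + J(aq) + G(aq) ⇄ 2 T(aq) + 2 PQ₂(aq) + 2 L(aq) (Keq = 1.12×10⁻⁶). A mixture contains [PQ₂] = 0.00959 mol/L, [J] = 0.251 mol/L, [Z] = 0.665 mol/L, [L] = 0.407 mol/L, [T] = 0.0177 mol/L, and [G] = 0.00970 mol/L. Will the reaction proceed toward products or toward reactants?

to the left

Q = [T]²·[PQ₂]²·[L]² / ([Z]³·[J]·[G]) = (0.0177)²·(0.00959)²·(0.407)² / ((0.665)³·(0.251)·(0.00970)) = 6.67×10⁻⁶
Q = 6.67×10⁻⁶ > Keq = 1.12×10⁻⁶, so the reverse reaction proceeds.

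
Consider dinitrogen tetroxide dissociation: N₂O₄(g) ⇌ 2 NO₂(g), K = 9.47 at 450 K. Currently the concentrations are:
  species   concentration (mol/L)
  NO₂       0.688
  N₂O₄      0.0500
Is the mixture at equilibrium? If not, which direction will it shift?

Q = [NO₂]² / [N₂O₄] = (0.688)² / (0.0500) = 9.47
Q = 9.47 = K; the system is at equilibrium.

yes, at equilibrium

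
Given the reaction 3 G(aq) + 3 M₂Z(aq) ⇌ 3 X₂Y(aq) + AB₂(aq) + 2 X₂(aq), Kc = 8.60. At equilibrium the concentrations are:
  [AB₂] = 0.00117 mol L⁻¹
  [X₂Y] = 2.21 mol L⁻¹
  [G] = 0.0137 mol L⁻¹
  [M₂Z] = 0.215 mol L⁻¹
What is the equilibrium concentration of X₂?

At equilibrium, Kc = [X₂Y]³·[AB₂]·[X₂]² / ([G]³·[M₂Z]³) = 8.60.
(2.21)³·(0.00117)·([X₂])² / ((0.0137)³·(0.215)³) = 8.60
[X₂]² = 1.74×10⁻⁵ ⇒ [X₂] = 0.00417 mol L⁻¹

[X₂] = 0.00417 mol L⁻¹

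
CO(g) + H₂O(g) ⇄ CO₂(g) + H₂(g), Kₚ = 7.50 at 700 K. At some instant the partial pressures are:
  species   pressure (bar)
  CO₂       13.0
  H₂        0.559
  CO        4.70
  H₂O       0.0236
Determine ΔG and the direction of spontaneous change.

Qₚ = P(CO₂)·P(H₂) / (P(CO)·P(H₂O)) = (13.0)·(0.559) / ((4.70)·(0.0236)) = 65.5
ΔG = RT ln(Qₚ/Kₚ) = (8.314 J mol⁻¹ K⁻¹)(700 K) × ln(65.5/7.50)
   = (5.820 kJ/mol)(2.167) = 12.6 kJ/mol
ΔG > 0, so the forward reaction is non-spontaneous (proceeds in reverse).

ΔG = 12.6 kJ/mol; the forward reaction is non-spontaneous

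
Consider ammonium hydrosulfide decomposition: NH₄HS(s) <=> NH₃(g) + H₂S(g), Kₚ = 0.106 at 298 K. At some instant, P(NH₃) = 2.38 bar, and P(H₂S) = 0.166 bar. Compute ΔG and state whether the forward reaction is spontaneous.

(NH₄HS is a pure solid — omitted from Qₚ.)
Qₚ = P(NH₃)·P(H₂S) = (2.38)·(0.166) = 0.395
ΔG = RT ln(Qₚ/Kₚ) = (8.314 J mol⁻¹ K⁻¹)(298 K) × ln(0.395/0.106)
   = (2.478 kJ/mol)(1.315) = 3.26 kJ/mol
ΔG > 0, so the forward reaction is non-spontaneous (proceeds in reverse).

ΔG = 3.26 kJ/mol; the forward reaction is non-spontaneous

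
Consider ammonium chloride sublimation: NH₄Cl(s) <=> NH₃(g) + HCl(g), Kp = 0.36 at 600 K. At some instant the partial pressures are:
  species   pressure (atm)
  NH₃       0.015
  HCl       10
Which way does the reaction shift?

to the right

(NH₄Cl is a pure solid — omitted from Qp.)
Qp = P(NH₃)·P(HCl) = (0.015)·(10) = 0.15
Qp = 0.15 < Kp = 0.36, so the forward reaction proceeds.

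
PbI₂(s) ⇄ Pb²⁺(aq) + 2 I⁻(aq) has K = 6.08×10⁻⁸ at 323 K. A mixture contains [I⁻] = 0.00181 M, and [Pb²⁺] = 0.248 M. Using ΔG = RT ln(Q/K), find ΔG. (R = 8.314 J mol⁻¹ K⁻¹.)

ΔG = 6.96 kJ/mol

(PbI₂ is a pure solid — omitted from Q.)
Q = [Pb²⁺]·[I⁻]² = (0.248)·(0.00181)² = 8.12×10⁻⁷
ΔG = RT ln(Q/K) = (8.314 J mol⁻¹ K⁻¹)(323 K) × ln(8.12×10⁻⁷/6.08×10⁻⁸)
   = (2.685 kJ/mol)(2.592) = 6.96 kJ/mol
ΔG > 0, so the forward reaction is non-spontaneous (proceeds in reverse).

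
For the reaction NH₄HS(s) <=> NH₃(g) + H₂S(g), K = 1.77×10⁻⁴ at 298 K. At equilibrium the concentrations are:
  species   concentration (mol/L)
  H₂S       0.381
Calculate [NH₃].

(NH₄HS is a pure solid — omitted from K.)
At equilibrium, K = [NH₃]·[H₂S] = 1.77×10⁻⁴.
([NH₃])·(0.381) = 1.77×10⁻⁴
[NH₃] = 4.65×10⁻⁴ mol/L

[NH₃] = 4.65×10⁻⁴ mol/L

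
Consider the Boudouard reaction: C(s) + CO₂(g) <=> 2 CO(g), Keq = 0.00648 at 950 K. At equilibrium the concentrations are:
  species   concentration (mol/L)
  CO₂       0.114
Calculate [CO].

[CO] = 0.0272 mol/L

(C is a pure solid — omitted from Keq.)
At equilibrium, Keq = [CO]² / [CO₂] = 0.00648.
([CO])² / (0.114) = 0.00648
[CO]² = 7.39e-4 ⇒ [CO] = 0.0272 mol/L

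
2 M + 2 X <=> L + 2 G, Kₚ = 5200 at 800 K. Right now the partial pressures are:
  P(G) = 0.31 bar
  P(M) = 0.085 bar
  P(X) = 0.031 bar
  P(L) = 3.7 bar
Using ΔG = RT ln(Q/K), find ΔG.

Qₚ = P(L)·P(G)² / (P(M)²·P(X)²) = (3.7)·(0.31)² / ((0.085)²·(0.031)²) = 51200
ΔG = RT ln(Qₚ/Kₚ) = (8.314 J mol⁻¹ K⁻¹)(800 K) × ln(51200/5200)
   = (6.651 kJ/mol)(2.287) = 15.2 kJ/mol
ΔG > 0, so the forward reaction is non-spontaneous (proceeds in reverse).

ΔG = 15.2 kJ/mol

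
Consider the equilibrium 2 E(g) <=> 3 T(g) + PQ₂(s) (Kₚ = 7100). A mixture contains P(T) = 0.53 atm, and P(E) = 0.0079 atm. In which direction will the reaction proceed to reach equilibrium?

(PQ₂ is a pure solid — omitted from Qₚ.)
Qₚ = P(T)³ / P(E)² = (0.53)³ / (0.0079)² = 2400
Qₚ = 2400 < Kₚ = 7100, so the forward reaction proceeds.

toward products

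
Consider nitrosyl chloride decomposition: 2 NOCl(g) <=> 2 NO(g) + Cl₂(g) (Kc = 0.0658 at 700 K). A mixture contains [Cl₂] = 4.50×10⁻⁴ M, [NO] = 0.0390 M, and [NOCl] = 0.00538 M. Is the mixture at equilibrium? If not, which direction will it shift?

Qc = [NO]²·[Cl₂] / [NOCl]² = (0.0390)²·(4.50×10⁻⁴) / (0.00538)² = 0.0236
Qc = 0.0236 < Kc = 0.0658: net forward reaction.

no; Q < K, reaction proceeds forward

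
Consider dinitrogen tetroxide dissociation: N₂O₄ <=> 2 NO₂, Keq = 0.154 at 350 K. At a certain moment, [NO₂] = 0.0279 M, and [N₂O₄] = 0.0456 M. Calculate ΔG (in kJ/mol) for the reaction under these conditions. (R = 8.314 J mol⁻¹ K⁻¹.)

ΔG = -6.40 kJ/mol

Q = [NO₂]² / [N₂O₄] = (0.0279)² / (0.0456) = 0.0171
ΔG = RT ln(Q/Keq) = (8.314 J mol⁻¹ K⁻¹)(350 K) × ln(0.0171/0.154)
   = (2.910 kJ/mol)(-2.198) = -6.40 kJ/mol
ΔG < 0, so the forward reaction is spontaneous (proceeds forward).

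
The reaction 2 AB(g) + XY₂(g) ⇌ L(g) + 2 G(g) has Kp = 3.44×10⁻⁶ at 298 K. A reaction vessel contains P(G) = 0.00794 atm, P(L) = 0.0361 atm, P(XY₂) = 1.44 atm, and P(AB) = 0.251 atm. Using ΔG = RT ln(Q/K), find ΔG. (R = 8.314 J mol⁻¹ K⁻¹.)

ΔG = 4.92 kJ/mol

Qp = P(L)·P(G)² / (P(AB)²·P(XY₂)) = (0.0361)·(0.00794)² / ((0.251)²·(1.44)) = 2.51×10⁻⁵
ΔG = RT ln(Qp/Kp) = (8.314 J mol⁻¹ K⁻¹)(298 K) × ln(2.51×10⁻⁵/3.44×10⁻⁶)
   = (2.478 kJ/mol)(1.987) = 4.92 kJ/mol
ΔG > 0, so the forward reaction is non-spontaneous (proceeds in reverse).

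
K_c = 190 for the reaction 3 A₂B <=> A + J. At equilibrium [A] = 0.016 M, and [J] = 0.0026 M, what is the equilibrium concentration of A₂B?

At equilibrium, K_c = [A]·[J] / [A₂B]³ = 190.
(0.016)·(0.0026) / ([A₂B])³ = 190
[A₂B]³ = 2.19×10⁻⁷ ⇒ [A₂B] = 0.0060 M

[A₂B] = 0.0060 M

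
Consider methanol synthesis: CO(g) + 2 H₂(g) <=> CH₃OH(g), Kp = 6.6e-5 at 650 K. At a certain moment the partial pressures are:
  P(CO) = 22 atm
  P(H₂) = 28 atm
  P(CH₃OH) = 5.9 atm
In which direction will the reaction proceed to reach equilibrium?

in the reverse direction

Qp = P(CH₃OH) / (P(CO)·P(H₂)²) = (5.9) / ((22)·(28)²) = 3.4e-4
Qp = 3.4e-4 > Kp = 6.6e-5, so the reverse reaction proceeds.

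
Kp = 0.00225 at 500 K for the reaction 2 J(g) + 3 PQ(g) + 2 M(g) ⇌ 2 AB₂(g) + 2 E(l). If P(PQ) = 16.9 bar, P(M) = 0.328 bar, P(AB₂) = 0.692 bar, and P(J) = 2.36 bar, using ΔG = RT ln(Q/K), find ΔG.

(E is a pure liquid — omitted from Qp.)
Qp = P(AB₂)² / (P(J)²·P(PQ)³·P(M)²) = (0.692)² / ((2.36)²·(16.9)³·(0.328)²) = 1.66e-4
ΔG = RT ln(Qp/Kp) = (8.314 J mol⁻¹ K⁻¹)(500 K) × ln(1.66e-4/0.00225)
   = (4.157 kJ/mol)(-2.607) = -10.8 kJ/mol
ΔG < 0, so the forward reaction is spontaneous (proceeds forward).

ΔG = -10.8 kJ/mol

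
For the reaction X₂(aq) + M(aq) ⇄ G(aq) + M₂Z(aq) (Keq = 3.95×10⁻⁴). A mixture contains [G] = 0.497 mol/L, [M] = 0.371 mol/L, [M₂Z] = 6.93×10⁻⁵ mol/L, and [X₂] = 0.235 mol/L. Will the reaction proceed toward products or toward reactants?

neither direction; the system is at equilibrium

Q = [G]·[M₂Z] / ([X₂]·[M]) = (0.497)·(6.93×10⁻⁵) / ((0.235)·(0.371)) = 3.95×10⁻⁴
Q = 3.95×10⁻⁴ = Keq, so the system is already at equilibrium.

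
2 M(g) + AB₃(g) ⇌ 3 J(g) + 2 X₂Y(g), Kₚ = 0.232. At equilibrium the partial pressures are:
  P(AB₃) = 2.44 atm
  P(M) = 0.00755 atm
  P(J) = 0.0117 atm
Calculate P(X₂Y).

P(X₂Y) = 4.49 atm

At equilibrium, Kₚ = P(J)³·P(X₂Y)² / (P(M)²·P(AB₃)) = 0.232.
(0.0117)³·(P(X₂Y))² / ((0.00755)²·(2.44)) = 0.232
P(X₂Y)² = 20.1 ⇒ P(X₂Y) = 4.49 atm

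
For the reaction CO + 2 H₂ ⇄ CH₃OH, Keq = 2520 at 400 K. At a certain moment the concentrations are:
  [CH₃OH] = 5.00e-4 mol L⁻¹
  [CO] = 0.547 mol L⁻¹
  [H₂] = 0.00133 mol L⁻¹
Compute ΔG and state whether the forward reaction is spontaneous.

ΔG = -5.27 kJ/mol; the forward reaction is spontaneous

Q = [CH₃OH] / ([CO]·[H₂]²) = (5.00e-4) / ((0.547)·(0.00133)²) = 517
ΔG = RT ln(Q/Keq) = (8.314 J mol⁻¹ K⁻¹)(400 K) × ln(517/2520)
   = (3.326 kJ/mol)(-1.584) = -5.27 kJ/mol
ΔG < 0, so the forward reaction is spontaneous (proceeds forward).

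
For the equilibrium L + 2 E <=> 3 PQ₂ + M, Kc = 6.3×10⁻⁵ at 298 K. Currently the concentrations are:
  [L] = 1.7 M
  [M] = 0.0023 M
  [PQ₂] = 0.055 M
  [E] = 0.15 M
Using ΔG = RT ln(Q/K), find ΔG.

Qc = [PQ₂]³·[M] / ([L]·[E]²) = (0.055)³·(0.0023) / ((1.7)·(0.15)²) = 1.00×10⁻⁵
ΔG = RT ln(Qc/Kc) = (8.314 J mol⁻¹ K⁻¹)(298 K) × ln(1.00×10⁻⁵/6.3×10⁻⁵)
   = (2.478 kJ/mol)(-1.841) = -4.56 kJ/mol
ΔG < 0, so the forward reaction is spontaneous (proceeds forward).

ΔG = -4.56 kJ/mol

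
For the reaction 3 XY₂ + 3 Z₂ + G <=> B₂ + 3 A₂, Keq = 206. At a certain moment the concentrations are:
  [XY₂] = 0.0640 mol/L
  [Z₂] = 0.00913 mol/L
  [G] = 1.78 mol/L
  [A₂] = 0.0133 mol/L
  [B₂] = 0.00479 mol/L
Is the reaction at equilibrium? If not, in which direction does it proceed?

forward (toward products)

Q = [B₂]·[A₂]³ / ([XY₂]³·[Z₂]³·[G]) = (0.00479)·(0.0133)³ / ((0.0640)³·(0.00913)³·(1.78)) = 31.7
Q = 31.7 < Keq = 206, so the forward reaction proceeds.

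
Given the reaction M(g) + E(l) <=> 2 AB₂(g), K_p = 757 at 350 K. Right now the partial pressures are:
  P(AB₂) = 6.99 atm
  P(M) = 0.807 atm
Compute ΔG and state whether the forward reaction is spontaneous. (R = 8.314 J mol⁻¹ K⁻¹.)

ΔG = -7.35 kJ/mol; the forward reaction is spontaneous

(E is a pure liquid — omitted from Q_p.)
Q_p = P(AB₂)² / P(M) = (6.99)² / (0.807) = 60.5
ΔG = RT ln(Q_p/K_p) = (8.314 J mol⁻¹ K⁻¹)(350 K) × ln(60.5/757)
   = (2.910 kJ/mol)(-2.527) = -7.35 kJ/mol
ΔG < 0, so the forward reaction is spontaneous (proceeds forward).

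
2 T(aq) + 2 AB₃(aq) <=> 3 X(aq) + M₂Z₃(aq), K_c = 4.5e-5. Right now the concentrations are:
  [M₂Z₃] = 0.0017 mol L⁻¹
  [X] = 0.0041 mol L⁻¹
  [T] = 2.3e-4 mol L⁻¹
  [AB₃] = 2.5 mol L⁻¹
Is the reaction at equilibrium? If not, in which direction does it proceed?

Q_c = [X]³·[M₂Z₃] / ([T]²·[AB₃]²) = (0.0041)³·(0.0017) / ((2.3e-4)²·(2.5)²) = 3.5e-4
Q_c = 3.5e-4 > K_c = 4.5e-5, so the reverse reaction proceeds.

to the left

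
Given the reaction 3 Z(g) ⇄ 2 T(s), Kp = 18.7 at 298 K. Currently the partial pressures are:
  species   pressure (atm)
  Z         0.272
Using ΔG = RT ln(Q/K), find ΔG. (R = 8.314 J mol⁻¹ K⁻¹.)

(T is a pure solid — omitted from Qp.)
Qp = 1 / P(Z)³ = 1 / (0.272)³ = 49.7
ΔG = RT ln(Qp/Kp) = (8.314 J mol⁻¹ K⁻¹)(298 K) × ln(49.7/18.7)
   = (2.478 kJ/mol)(0.9775) = 2.42 kJ/mol
ΔG > 0, so the forward reaction is non-spontaneous (proceeds in reverse).

ΔG = 2.42 kJ/mol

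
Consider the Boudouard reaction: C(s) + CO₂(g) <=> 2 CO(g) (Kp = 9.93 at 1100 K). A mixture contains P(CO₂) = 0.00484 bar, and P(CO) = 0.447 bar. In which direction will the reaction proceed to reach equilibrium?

in the reverse direction

(C is a pure solid — omitted from Qp.)
Qp = P(CO)² / P(CO₂) = (0.447)² / (0.00484) = 41.3
Qp = 41.3 > Kp = 9.93, so the reverse reaction proceeds.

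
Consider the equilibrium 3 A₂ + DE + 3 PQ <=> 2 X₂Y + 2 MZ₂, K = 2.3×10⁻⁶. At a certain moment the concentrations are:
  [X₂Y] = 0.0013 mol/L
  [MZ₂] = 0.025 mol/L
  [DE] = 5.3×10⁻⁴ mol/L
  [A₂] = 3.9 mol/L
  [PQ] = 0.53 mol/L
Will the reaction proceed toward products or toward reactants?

in the forward direction

Q = [X₂Y]²·[MZ₂]² / ([A₂]³·[DE]·[PQ]³) = (0.0013)²·(0.025)² / ((3.9)³·(5.3×10⁻⁴)·(0.53)³) = 2.3×10⁻⁷
Q = 2.3×10⁻⁷ < K = 2.3×10⁻⁶, so the forward reaction proceeds.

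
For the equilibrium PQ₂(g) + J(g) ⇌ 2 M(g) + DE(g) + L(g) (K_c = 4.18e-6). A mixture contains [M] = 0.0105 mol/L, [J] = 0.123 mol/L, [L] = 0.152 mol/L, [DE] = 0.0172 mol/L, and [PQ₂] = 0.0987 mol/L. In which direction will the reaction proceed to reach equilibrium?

toward reactants

Q_c = [M]²·[DE]·[L] / ([PQ₂]·[J]) = (0.0105)²·(0.0172)·(0.152) / ((0.0987)·(0.123)) = 2.37e-5
Q_c = 2.37e-5 > K_c = 4.18e-6, so the reverse reaction proceeds.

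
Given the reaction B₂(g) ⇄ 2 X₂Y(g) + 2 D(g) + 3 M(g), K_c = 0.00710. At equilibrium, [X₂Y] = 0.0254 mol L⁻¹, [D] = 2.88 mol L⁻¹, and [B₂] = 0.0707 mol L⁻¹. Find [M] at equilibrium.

[M] = 0.454 mol L⁻¹

At equilibrium, K_c = [X₂Y]²·[D]²·[M]³ / [B₂] = 0.00710.
(0.0254)²·(2.88)²·([M])³ / (0.0707) = 0.00710
[M]³ = 0.0938 ⇒ [M] = 0.454 mol L⁻¹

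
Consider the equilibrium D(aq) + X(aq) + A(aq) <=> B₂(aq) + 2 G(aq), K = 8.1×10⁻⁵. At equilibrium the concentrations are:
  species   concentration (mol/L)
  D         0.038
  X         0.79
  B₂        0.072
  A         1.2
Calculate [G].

At equilibrium, K = [B₂]·[G]² / ([D]·[X]·[A]) = 8.1×10⁻⁵.
(0.072)·([G])² / ((0.038)·(0.79)·(1.2)) = 8.1×10⁻⁵
[G]² = 4.05×10⁻⁵ ⇒ [G] = 0.0064 mol/L

[G] = 0.0064 mol/L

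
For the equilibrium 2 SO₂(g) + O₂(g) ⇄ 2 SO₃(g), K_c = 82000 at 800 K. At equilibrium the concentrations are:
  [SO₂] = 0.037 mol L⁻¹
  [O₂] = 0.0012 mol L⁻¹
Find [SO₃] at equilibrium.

At equilibrium, K_c = [SO₃]² / ([SO₂]²·[O₂]) = 82000.
([SO₃])² / ((0.037)²·(0.0012)) = 82000
[SO₃]² = 0.135 ⇒ [SO₃] = 0.37 mol L⁻¹

[SO₃] = 0.37 mol L⁻¹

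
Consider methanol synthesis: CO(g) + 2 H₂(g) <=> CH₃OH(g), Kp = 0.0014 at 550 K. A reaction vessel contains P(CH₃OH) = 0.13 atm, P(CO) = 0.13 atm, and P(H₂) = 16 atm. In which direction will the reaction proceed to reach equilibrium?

Qp = P(CH₃OH) / (P(CO)·P(H₂)²) = (0.13) / ((0.13)·(16)²) = 0.0039
Qp = 0.0039 > Kp = 0.0014, so the reverse reaction proceeds.

in the reverse direction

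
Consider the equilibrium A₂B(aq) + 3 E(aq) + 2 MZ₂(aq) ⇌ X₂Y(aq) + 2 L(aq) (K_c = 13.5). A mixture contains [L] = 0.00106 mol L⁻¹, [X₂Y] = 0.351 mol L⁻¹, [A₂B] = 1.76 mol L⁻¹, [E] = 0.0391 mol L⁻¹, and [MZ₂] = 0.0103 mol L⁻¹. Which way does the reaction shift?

Q_c = [X₂Y]·[L]² / ([A₂B]·[E]³·[MZ₂]²) = (0.351)·(0.00106)² / ((1.76)·(0.0391)³·(0.0103)²) = 35.3
Q_c = 35.3 > K_c = 13.5, so the reverse reaction proceeds.

in the reverse direction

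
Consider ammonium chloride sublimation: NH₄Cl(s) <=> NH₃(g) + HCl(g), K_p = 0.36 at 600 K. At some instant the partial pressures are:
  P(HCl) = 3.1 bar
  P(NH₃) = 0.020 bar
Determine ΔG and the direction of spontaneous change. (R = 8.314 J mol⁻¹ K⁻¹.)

ΔG = -8.77 kJ/mol; the forward reaction is spontaneous

(NH₄Cl is a pure solid — omitted from Q_p.)
Q_p = P(NH₃)·P(HCl) = (0.020)·(3.1) = 0.0620
ΔG = RT ln(Q_p/K_p) = (8.314 J mol⁻¹ K⁻¹)(600 K) × ln(0.0620/0.36)
   = (4.988 kJ/mol)(-1.759) = -8.77 kJ/mol
ΔG < 0, so the forward reaction is spontaneous (proceeds forward).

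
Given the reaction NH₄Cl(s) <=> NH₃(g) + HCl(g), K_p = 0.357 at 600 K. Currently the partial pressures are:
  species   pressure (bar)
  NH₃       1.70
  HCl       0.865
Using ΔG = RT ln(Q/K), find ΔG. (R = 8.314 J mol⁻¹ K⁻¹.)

(NH₄Cl is a pure solid — omitted from Q_p.)
Q_p = P(NH₃)·P(HCl) = (1.70)·(0.865) = 1.47
ΔG = RT ln(Q_p/K_p) = (8.314 J mol⁻¹ K⁻¹)(600 K) × ln(1.47/0.357)
   = (4.988 kJ/mol)(1.415) = 7.06 kJ/mol
ΔG > 0, so the forward reaction is non-spontaneous (proceeds in reverse).

ΔG = 7.06 kJ/mol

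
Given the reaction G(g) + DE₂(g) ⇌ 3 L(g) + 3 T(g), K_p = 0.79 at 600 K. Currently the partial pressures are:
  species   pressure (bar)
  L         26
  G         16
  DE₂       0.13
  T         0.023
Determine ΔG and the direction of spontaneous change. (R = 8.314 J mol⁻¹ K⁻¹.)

Q_p = P(L)³·P(T)³ / (P(G)·P(DE₂)) = (26)³·(0.023)³ / ((16)·(0.13)) = 0.103
ΔG = RT ln(Q_p/K_p) = (8.314 J mol⁻¹ K⁻¹)(600 K) × ln(0.103/0.79)
   = (4.988 kJ/mol)(-2.037) = -10.2 kJ/mol
ΔG < 0, so the forward reaction is spontaneous (proceeds forward).

ΔG = -10.2 kJ/mol; the forward reaction is spontaneous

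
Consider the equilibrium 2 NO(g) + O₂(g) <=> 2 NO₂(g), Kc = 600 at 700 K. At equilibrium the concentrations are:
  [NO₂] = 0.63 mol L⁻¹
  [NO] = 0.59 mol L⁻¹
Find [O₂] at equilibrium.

At equilibrium, Kc = [NO₂]² / ([NO]²·[O₂]) = 600.
(0.63)² / ((0.59)²·([O₂])) = 600
[O₂] = 0.00190 = 0.0019 mol L⁻¹

[O₂] = 0.0019 mol L⁻¹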